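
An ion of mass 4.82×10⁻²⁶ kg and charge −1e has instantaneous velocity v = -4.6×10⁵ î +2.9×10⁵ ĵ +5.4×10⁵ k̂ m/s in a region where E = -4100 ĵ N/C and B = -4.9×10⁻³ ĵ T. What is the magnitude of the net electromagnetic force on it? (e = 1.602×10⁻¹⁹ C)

v×B = (2650, 0, 2250) N/C.
E + v×B = (2650, -4100, 2250) N/C.
F = q(E + v×B) = (−1.602×10⁻¹⁹ C)·(2650, -4100, 2250) = (-4.24×10⁻¹⁶, 6.57×10⁻¹⁶, -3.61×10⁻¹⁶) N.
|F| = 8.61×10⁻¹⁶ N.

|F| ≈ 8.61×10⁻¹⁶ N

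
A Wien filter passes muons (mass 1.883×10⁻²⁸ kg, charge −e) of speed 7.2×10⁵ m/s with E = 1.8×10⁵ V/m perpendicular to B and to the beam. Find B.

Balance of forces in the selector: qE = qvB ⇒ B = E/v.
B = 1.8×10⁵/7.2×10⁵ = 0.25 T.

B = 0.25 T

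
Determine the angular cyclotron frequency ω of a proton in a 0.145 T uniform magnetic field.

ω ≈ 1.39×10⁷ rad/s

ω = |q|B/m.
ω = (1.602×10⁻¹⁹)(0.145)/1.673×10⁻²⁷ ≈ 1.39×10⁷ rad/s.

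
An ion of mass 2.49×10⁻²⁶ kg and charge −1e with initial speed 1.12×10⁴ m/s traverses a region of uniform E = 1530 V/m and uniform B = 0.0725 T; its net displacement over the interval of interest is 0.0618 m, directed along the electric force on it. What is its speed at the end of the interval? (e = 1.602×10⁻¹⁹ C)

B does no work; ΔKE = |q|E d.
½mv_f² = ½mv₀² + |q|Ed = ½(2.49×10⁻²⁶)(1.12×10⁴)² + (1.602×10⁻¹⁹)(1530)(0.0618) ≈ 1.562×10⁻¹⁸ J + 1.515×10⁻¹⁷ J ≈ 1.671×10⁻¹⁷ J.
v_f = √(2·1.671×10⁻¹⁷/2.49×10⁻²⁶) ≈ 3.66×10⁴ m/s.

v_f ≈ 3.66×10⁴ m/s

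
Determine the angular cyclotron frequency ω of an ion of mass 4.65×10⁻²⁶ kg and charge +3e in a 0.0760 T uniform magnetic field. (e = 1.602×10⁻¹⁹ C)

ω ≈ 7.85×10⁵ rad/s

ω = |q|B/m.
ω = (4.806×10⁻¹⁹)(0.0760)/4.65×10⁻²⁶ ≈ 7.85×10⁵ rad/s.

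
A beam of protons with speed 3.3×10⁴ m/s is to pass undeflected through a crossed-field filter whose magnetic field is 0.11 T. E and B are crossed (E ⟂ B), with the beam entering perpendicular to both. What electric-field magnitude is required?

For straight-line motion qE = qvB, so E = vB.
E = 3.3×10⁴ × 0.11 = 3600 V/m.

E = 3600 V/m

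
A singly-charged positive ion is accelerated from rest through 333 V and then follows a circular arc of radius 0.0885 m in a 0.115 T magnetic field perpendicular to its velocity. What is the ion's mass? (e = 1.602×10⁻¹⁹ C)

m ≈ 2.49×10⁻²⁶ kg

Combine |q|V = ½mv² and r = mv/(|q|B): eliminate v to get m = qB²r²/(2V).
m = (1.602×10⁻¹⁹)(0.115)²(0.0885)²/(2·333) ≈ 2.49×10⁻²⁶ kg.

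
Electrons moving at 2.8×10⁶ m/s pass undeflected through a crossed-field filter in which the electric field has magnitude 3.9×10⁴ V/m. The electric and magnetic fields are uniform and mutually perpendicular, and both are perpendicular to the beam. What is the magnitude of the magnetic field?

Balance of forces in the selector: qE = qvB ⇒ B = E/v.
B = 3.9×10⁴/2.8×10⁶ = 0.014 T.

B = 0.014 T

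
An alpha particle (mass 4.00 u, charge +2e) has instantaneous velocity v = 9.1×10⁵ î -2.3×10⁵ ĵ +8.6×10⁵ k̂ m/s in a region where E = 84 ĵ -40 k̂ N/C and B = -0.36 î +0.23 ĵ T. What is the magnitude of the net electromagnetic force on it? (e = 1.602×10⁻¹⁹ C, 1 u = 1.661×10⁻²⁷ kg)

|F| ≈ 1.24×10⁻¹³ N

v×B = (-1.98×10⁵, -3.10×10⁵, 1.26×10⁵) N/C.
E + v×B = (-1.98×10⁵, -3.10×10⁵, 1.26×10⁵) N/C.
F = q(E + v×B) = (3.204×10⁻¹⁹ C)·(-1.98×10⁵, -3.10×10⁵, 1.26×10⁵) = (-6.34×10⁻¹⁴, -9.92×10⁻¹⁴, 4.05×10⁻¹⁴) N.
|F| = 1.24×10⁻¹³ N.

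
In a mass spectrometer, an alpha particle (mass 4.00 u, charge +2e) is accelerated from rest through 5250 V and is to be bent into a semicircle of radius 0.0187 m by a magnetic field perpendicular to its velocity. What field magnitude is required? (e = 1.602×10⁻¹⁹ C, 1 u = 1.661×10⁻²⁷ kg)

B ≈ 0.789 T

v = √(2|q|V/m) = √(2·3.204×10⁻¹⁹·5250/6.644×10⁻²⁷) ≈ 7.116×10⁵ m/s.
B = mv/(|q|r) = (6.644×10⁻²⁷)(7.116×10⁵)/((3.204×10⁻¹⁹)(0.0187)) ≈ 0.789 T.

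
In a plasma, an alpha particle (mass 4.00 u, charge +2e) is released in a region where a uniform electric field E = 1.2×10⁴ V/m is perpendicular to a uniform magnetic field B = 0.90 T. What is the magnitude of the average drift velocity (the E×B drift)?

In crossed fields the guiding centre drifts at v_d = |E×B|/B² = E/B, independent of charge and mass.
v_d = 1.2×10⁴/0.90 = 1.3×10⁴ m/s.

v_d ≈ 1.3×10⁴ m/s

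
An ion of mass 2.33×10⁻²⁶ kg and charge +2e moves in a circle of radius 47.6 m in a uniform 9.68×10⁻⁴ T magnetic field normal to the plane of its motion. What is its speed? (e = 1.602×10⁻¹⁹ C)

v ≈ 6.34×10⁵ m/s

From |q|vB = mv²/r, v = |q|Br/m.
v = (3.204×10⁻¹⁹)(9.68×10⁻⁴)(47.6)/2.33×10⁻²⁶ ≈ 6.34×10⁵ m/s.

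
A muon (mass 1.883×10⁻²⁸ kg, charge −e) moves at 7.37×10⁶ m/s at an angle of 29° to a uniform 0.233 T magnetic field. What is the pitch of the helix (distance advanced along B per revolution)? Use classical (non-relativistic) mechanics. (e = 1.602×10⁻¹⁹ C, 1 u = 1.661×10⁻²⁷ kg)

v∥ = v cosθ = 7.37×10⁶·cos29° ≈ 6.446×10⁶ m/s.
T = 2πm/(|q|B) = 2π(1.883×10⁻²⁸)/((1.602×10⁻¹⁹)(0.233)) ≈ 3.170×10⁻⁸ s.
pitch = v∥ T = (6.446×10⁶)(3.170×10⁻⁸) ≈ 0.204 m.

p ≈ 0.204 m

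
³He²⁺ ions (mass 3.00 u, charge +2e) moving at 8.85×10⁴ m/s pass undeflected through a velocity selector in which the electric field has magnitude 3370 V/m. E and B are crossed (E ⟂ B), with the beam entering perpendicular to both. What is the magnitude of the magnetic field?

B = 0.0381 T

Balance of forces in the selector: qE = qvB ⇒ B = E/v.
B = 3370/8.85×10⁴ = 0.0381 T.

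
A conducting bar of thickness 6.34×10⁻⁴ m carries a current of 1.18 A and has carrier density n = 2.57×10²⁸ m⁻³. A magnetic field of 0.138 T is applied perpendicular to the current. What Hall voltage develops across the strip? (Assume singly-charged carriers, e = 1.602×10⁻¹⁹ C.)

V_H = IB/(n e t).
V_H = (1.18)(0.138)/((2.57×10²⁸)(1.602×10⁻¹⁹)(6.34×10⁻⁴)) ≈ 6.24×10⁻⁸ V.

V_H ≈ 6.24×10⁻⁸ V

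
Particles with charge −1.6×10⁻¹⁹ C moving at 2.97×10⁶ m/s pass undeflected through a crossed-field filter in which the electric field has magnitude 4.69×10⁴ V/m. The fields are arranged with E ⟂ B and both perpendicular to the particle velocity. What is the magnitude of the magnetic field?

B = 0.0158 T

Balance of forces in the selector: qE = qvB ⇒ B = E/v.
B = 4.69×10⁴/2.97×10⁶ = 0.0158 T.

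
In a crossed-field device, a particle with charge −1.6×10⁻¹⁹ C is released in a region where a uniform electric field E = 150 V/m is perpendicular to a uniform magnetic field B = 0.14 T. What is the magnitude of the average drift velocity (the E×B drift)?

The steady drift has the magnetic force balancing the electric force, so v_d = E/B.
v_d = 150/0.14 = 1100 m/s.

v_d ≈ 1100 m/s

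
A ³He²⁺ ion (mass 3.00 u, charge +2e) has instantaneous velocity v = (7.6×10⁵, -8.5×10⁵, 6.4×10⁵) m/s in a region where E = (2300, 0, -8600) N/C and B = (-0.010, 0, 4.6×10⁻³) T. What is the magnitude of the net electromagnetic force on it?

v×B = (-3910, -9900, -8500) N/C.
E + v×B = (-1610, -9900, -1.71×10⁴) N/C.
F = q(E + v×B) = (3.204×10⁻¹⁹ C)·(-1610, -9900, -1.71×10⁴) = (-5.16×10⁻¹⁶, -3.17×10⁻¹⁵, -5.48×10⁻¹⁵) N.
|F| = 6.35×10⁻¹⁵ N.

|F| ≈ 6.35×10⁻¹⁵ N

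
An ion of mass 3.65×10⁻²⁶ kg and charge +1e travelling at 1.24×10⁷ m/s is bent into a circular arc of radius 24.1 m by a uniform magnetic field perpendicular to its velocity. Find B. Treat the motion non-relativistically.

B ≈ 0.117 T

From |q|vB = mv²/r, B = mv/(|q|r).
B = (3.65×10⁻²⁶)(1.24×10⁷)/((1.602×10⁻¹⁹)(24.1)) ≈ 0.117 T.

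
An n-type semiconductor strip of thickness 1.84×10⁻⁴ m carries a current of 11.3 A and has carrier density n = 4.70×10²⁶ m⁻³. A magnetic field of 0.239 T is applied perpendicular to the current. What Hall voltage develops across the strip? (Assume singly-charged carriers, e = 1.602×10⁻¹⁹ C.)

V_H ≈ 1.95×10⁻⁴ V

V_H = IB/(n e t).
V_H = (11.3)(0.239)/((4.70×10²⁶)(1.602×10⁻¹⁹)(1.84×10⁻⁴)) ≈ 1.95×10⁻⁴ V.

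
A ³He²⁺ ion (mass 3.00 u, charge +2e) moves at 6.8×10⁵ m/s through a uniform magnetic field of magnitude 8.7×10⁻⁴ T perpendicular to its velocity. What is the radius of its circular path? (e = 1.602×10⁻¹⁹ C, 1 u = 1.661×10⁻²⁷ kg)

r ≈ 12 m

The magnetic force provides the centripetal force: |q|vB = mv²/r.
r = mv/(|q|B) = (4.983×10⁻²⁷)(6.8×10⁵)/((3.204×10⁻¹⁹)(8.7×10⁻⁴)) ≈ 12 m.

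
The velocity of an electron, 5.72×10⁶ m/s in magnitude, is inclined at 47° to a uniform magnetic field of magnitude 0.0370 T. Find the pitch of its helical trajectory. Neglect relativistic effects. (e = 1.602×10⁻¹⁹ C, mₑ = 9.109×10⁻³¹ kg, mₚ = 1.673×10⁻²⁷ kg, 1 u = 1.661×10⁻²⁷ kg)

p ≈ 3.77×10⁻³ m

v∥ = v cosθ = 5.72×10⁶·cos47° ≈ 3.901×10⁶ m/s.
T = 2πm/(|q|B) = 2π(9.109×10⁻³¹)/((1.602×10⁻¹⁹)(0.0370)) ≈ 9.656×10⁻¹⁰ s.
pitch = v∥ T = (3.901×10⁶)(9.656×10⁻¹⁰) ≈ 3.77×10⁻³ m.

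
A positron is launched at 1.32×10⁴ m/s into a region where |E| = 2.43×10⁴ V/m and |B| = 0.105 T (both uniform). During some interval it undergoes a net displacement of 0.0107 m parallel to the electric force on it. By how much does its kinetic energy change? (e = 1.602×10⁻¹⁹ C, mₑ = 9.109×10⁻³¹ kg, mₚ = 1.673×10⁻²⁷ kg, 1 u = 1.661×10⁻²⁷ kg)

ΔKE ≈ 4.17×10⁻¹⁷ J

The magnetic force is always ⟂ v and does no work; only the electric force changes KE.
ΔKE = F_E · d = |q|E d = (1.602×10⁻¹⁹)(2.43×10⁴)(0.0107) ≈ 4.17×10⁻¹⁷ J.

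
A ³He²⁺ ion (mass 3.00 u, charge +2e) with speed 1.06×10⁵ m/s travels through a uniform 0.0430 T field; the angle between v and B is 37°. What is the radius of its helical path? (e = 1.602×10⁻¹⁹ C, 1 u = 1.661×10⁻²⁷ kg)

v⊥ = v sinθ = 1.06×10⁵·sin37° ≈ 6.379×10⁴ m/s.
r = m v⊥/(|q|B) = (4.983×10⁻²⁷)(6.379×10⁴)/((3.204×10⁻¹⁹)(0.0430)) ≈ 0.0231 m.

r ≈ 0.0231 m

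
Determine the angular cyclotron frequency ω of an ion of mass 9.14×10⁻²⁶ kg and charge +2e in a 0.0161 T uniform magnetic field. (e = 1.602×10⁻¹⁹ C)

ω ≈ 5.64×10⁴ rad/s

ω = |q|B/m.
ω = (3.204×10⁻¹⁹)(0.0161)/9.14×10⁻²⁶ ≈ 5.64×10⁴ rad/s.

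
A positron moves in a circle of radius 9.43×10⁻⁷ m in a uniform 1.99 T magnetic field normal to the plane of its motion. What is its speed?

v ≈ 3.30×10⁵ m/s

From |q|vB = mv²/r, v = |q|Br/m.
v = (1.602×10⁻¹⁹)(1.99)(9.43×10⁻⁷)/9.109×10⁻³¹ ≈ 3.30×10⁵ m/s.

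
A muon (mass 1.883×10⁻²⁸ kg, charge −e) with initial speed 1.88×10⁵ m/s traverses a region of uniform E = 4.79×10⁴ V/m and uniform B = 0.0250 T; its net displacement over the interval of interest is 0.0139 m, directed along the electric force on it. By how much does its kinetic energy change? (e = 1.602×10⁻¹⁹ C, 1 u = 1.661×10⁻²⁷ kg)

ΔKE ≈ 1.07×10⁻¹⁶ J

The magnetic force is always ⟂ v and does no work; only the electric force changes KE.
ΔKE = F_E · d = |q|E d = (1.602×10⁻¹⁹)(4.79×10⁴)(0.0139) ≈ 1.07×10⁻¹⁶ J.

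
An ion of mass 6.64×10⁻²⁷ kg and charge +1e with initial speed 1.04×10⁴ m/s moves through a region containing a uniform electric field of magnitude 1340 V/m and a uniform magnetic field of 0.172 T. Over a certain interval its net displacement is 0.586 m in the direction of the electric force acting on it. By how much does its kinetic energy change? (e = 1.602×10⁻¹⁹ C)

ΔKE ≈ 1.26×10⁻¹⁶ J

The magnetic force is always ⟂ v and does no work; only the electric force changes KE.
ΔKE = F_E · d = |q|E d = (1.602×10⁻¹⁹)(1340)(0.586) ≈ 1.26×10⁻¹⁶ J.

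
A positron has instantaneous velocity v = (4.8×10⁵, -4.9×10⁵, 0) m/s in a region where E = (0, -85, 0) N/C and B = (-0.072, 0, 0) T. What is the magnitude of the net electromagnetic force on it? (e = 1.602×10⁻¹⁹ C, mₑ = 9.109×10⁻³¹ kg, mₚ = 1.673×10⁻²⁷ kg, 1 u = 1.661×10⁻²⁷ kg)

v×B = (0, 0, -3.53×10⁴) N/C.
E + v×B = (0, -85.0, -3.53×10⁴) N/C.
F = q(E + v×B) = (1.602×10⁻¹⁹ C)·(0, -85.0, -3.53×10⁴) = (0, -1.36×10⁻¹⁷, -5.65×10⁻¹⁵) N.
|F| = 5.65×10⁻¹⁵ N.

|F| ≈ 5.65×10⁻¹⁵ N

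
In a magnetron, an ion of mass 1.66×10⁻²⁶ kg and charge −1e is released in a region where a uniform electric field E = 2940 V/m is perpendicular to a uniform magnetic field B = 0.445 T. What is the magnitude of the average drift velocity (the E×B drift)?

v_d ≈ 6610 m/s

The E×B drift speed is v_d = E/B.
v_d = 2940/0.445 = 6610 m/s.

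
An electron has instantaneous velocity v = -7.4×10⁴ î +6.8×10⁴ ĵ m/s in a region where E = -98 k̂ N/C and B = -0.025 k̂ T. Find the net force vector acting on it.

v×B = (-1700, -1850, 0) N/C.
E + v×B = (-1700, -1850, -98.0) N/C.
F = q(E + v×B) = (−1.602×10⁻¹⁹ C)·(-1700, -1850, -98.0) = (2.72×10⁻¹⁶, 2.96×10⁻¹⁶, 1.57×10⁻¹⁷) N.

F ≈ (2.72×10⁻¹⁶, 2.96×10⁻¹⁶, 1.57×10⁻¹⁷) N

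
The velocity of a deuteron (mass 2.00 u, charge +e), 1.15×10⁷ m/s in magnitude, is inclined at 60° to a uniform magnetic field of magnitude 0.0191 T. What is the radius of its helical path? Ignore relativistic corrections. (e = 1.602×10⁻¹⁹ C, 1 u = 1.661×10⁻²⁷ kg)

v⊥ = v sinθ = 1.15×10⁷·sin60° ≈ 9.959×10⁶ m/s.
r = m v⊥/(|q|B) = (3.322×10⁻²⁷)(9.959×10⁶)/((1.602×10⁻¹⁹)(0.0191)) ≈ 10.8 m.

r ≈ 10.8 m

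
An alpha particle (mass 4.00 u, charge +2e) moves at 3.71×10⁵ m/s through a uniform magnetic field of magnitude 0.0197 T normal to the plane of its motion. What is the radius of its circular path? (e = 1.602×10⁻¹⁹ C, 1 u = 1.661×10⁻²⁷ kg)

The magnetic force provides the centripetal force: |q|vB = mv²/r.
r = mv/(|q|B) = (6.644×10⁻²⁷)(3.71×10⁵)/((3.204×10⁻¹⁹)(0.0197)) ≈ 0.391 m.

r ≈ 0.391 m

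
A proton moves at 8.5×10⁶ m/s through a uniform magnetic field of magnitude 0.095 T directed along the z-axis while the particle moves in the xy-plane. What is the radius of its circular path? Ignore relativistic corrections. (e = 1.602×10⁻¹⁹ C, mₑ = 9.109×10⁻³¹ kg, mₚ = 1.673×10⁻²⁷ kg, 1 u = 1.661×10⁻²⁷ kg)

The magnetic force provides the centripetal force: |q|vB = mv²/r.
r = mv/(|q|B) = (1.673×10⁻²⁷)(8.5×10⁶)/((1.602×10⁻¹⁹)(0.095)) ≈ 0.93 m.

r ≈ 0.93 m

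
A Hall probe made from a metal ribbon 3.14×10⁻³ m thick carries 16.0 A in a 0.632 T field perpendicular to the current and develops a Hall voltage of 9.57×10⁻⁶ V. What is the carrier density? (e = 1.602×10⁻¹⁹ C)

From V_H = IB/(n e t), n = IB/(V_H e t).
n = (16.0)(0.632)/((9.57×10⁻⁶)(1.602×10⁻¹⁹)(3.14×10⁻³)) ≈ 2.10×10²⁷ m⁻³.

n ≈ 2.10×10²⁷ m⁻³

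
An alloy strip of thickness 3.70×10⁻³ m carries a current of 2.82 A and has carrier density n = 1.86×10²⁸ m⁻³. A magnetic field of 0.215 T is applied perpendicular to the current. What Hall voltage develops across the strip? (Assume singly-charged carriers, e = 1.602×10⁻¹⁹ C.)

V_H ≈ 5.50×10⁻⁸ V

V_H = IB/(n e t).
V_H = (2.82)(0.215)/((1.86×10²⁸)(1.602×10⁻¹⁹)(3.70×10⁻³)) ≈ 5.50×10⁻⁸ V.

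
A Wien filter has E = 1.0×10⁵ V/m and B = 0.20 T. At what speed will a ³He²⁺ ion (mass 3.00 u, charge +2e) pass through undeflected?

Straight-line motion ⇒ electric and magnetic forces cancel, so E = vB.
v = E/B = 1.0×10⁵/0.20 = 5.0×10⁵ m/s.
The result is independent of the particle's charge and mass.

v = 5.0×10⁵ m/s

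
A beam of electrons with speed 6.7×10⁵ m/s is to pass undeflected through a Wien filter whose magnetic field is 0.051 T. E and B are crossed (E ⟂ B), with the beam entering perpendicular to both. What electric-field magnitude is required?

E = 3.4×10⁴ V/m

For straight-line motion qE = qvB, so E = vB.
E = 6.7×10⁵ × 0.051 = 3.4×10⁴ V/m.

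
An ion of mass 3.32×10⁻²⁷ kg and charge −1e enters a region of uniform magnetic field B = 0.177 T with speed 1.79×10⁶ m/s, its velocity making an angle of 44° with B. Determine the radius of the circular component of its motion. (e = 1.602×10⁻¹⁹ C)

r ≈ 0.146 m

v⊥ = v sinθ = 1.79×10⁶·sin44° ≈ 1.243×10⁶ m/s.
r = m v⊥/(|q|B) = (3.32×10⁻²⁷)(1.243×10⁶)/((1.602×10⁻¹⁹)(0.177)) ≈ 0.146 m.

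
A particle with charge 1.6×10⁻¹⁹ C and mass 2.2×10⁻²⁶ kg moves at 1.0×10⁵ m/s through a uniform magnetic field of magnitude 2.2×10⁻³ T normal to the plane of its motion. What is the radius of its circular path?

r ≈ 6.2 m

The magnetic force provides the centripetal force: |q|vB = mv²/r.
r = mv/(|q|B) = (2.2×10⁻²⁶)(1.0×10⁵)/((1.6×10⁻¹⁹)(2.2×10⁻³)) ≈ 6.2 m.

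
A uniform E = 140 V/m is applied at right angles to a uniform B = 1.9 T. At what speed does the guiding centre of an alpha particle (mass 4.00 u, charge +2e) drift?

v_d ≈ 74 m/s

The steady drift has the magnetic force balancing the electric force, so v_d = E/B.
v_d = 140/1.9 = 74 m/s.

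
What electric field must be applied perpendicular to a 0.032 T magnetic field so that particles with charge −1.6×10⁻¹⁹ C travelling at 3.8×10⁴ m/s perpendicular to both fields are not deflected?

For straight-line motion qE = qvB, so E = vB.
E = 3.8×10⁴ × 0.032 = 1200 V/m.

E = 1200 V/m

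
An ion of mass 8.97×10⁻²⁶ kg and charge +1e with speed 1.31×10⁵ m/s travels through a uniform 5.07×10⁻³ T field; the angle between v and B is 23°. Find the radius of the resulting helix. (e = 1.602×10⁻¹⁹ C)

v⊥ = v sinθ = 1.31×10⁵·sin23° ≈ 5.119×10⁴ m/s.
r = m v⊥/(|q|B) = (8.97×10⁻²⁶)(5.119×10⁴)/((1.602×10⁻¹⁹)(5.07×10⁻³)) ≈ 5.65 m.

r ≈ 5.65 m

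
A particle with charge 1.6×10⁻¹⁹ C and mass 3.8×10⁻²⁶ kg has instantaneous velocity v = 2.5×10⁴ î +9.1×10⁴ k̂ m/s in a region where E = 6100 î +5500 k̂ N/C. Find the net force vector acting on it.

Only an electric field acts, so F = qE = (1.6×10⁻¹⁹ C)·(6100, 0, 5500) = (9.76×10⁻¹⁶, 0, 8.80×10⁻¹⁶) N.

F ≈ (9.76×10⁻¹⁶, 0, 8.80×10⁻¹⁶) N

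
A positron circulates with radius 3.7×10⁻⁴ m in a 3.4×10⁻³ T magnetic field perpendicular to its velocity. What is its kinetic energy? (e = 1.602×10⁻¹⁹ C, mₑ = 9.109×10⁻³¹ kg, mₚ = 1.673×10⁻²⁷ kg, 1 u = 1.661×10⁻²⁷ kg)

v = |q|Br/m, then KE = ½mv² = (qBr)²/(2m).
v = (1.602×10⁻¹⁹)(3.4×10⁻³)(3.7×10⁻⁴)/9.109×10⁻³¹ ≈ 2.212×10⁵ m/s.
KE = ½(9.109×10⁻³¹)(2.212×10⁵)² ≈ 2.2×10⁻²⁰ J.

KE ≈ 2.2×10⁻²⁰ J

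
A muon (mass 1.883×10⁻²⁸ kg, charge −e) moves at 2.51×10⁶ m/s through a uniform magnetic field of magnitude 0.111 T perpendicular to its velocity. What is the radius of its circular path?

r ≈ 0.0266 m

The magnetic force provides the centripetal force: |q|vB = mv²/r.
r = mv/(|q|B) = (1.883×10⁻²⁸)(2.51×10⁶)/((1.602×10⁻¹⁹)(0.111)) ≈ 0.0266 m.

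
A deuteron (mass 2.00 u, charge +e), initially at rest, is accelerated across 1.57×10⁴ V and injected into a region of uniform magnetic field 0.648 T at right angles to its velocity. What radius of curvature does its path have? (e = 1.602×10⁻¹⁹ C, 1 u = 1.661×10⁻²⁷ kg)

r ≈ 0.0394 m

Acceleration: |q|V = ½mv² ⇒ v = √(2|q|V/m) = √(2·1.602×10⁻¹⁹·1.57×10⁴/3.322×10⁻²⁷) ≈ 1.231×10⁶ m/s.
In the field: r = mv/(|q|B) = (3.322×10⁻²⁷)(1.231×10⁶)/((1.602×10⁻¹⁹)(0.648)) ≈ 0.0394 m.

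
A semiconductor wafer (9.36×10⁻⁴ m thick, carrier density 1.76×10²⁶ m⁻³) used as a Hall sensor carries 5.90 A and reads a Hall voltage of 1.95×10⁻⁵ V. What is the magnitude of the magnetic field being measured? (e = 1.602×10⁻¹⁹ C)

From V_H = IB/(n e t), B = V_H n e t / I.
B = (1.95×10⁻⁵)(1.76×10²⁶)(1.602×10⁻¹⁹)(9.36×10⁻⁴)/5.90 ≈ 0.0872 T.

B ≈ 0.0872 T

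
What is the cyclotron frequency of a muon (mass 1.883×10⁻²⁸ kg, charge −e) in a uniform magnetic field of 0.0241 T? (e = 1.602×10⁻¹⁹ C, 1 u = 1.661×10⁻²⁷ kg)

f ≈ 3.26×10⁶ Hz

f = |q|B/(2πm).
f = (1.602×10⁻¹⁹)(0.0241)/(2π·1.883×10⁻²⁸) ≈ 3.26×10⁶ Hz.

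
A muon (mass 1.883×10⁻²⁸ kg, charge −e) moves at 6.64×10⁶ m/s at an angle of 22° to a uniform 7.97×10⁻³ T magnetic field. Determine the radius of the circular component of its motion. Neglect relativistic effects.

r ≈ 0.367 m

v⊥ = v sinθ = 6.64×10⁶·sin22° ≈ 2.487×10⁶ m/s.
r = m v⊥/(|q|B) = (1.883×10⁻²⁸)(2.487×10⁶)/((1.602×10⁻¹⁹)(7.97×10⁻³)) ≈ 0.367 m.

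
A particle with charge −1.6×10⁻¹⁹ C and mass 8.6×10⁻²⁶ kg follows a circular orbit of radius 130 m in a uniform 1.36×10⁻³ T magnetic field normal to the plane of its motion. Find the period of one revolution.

T ≈ 2.48×10⁻³ s

The cyclotron period depends only on m, q, B: T = 2πm/(|q|B).
T = 2π(8.6×10⁻²⁶)/((1.6×10⁻¹⁹)(1.36×10⁻³)) ≈ 2.48×10⁻³ s.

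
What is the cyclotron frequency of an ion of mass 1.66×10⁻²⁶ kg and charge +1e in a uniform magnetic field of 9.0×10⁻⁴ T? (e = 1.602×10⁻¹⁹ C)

f = |q|B/(2πm).
f = (1.602×10⁻¹⁹)(9.0×10⁻⁴)/(2π·1.66×10⁻²⁶) ≈ 1400 Hz.

f ≈ 1400 Hz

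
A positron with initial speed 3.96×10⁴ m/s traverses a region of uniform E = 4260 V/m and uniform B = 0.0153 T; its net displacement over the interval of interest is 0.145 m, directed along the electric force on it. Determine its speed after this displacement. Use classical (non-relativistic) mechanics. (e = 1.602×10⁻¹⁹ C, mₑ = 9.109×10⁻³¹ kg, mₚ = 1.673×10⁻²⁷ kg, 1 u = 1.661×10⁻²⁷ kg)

B does no work; ΔKE = |q|E d.
½mv_f² = ½mv₀² + |q|Ed = ½(9.109×10⁻³¹)(3.96×10⁴)² + (1.602×10⁻¹⁹)(4260)(0.145) ≈ 7.142×10⁻²² J + 9.896×10⁻¹⁷ J ≈ 9.896×10⁻¹⁷ J.
v_f = √(2·9.896×10⁻¹⁷/9.109×10⁻³¹) ≈ 1.47×10⁷ m/s.

v_f ≈ 1.47×10⁷ m/s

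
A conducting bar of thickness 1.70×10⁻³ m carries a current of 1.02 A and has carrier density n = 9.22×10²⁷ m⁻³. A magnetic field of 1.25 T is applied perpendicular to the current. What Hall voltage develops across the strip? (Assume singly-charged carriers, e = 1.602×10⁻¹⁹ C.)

V_H ≈ 5.08×10⁻⁷ V

V_H = IB/(n e t).
V_H = (1.02)(1.25)/((9.22×10²⁷)(1.602×10⁻¹⁹)(1.70×10⁻³)) ≈ 5.08×10⁻⁷ V.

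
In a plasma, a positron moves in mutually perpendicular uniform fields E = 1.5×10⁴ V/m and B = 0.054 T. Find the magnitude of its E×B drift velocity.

In crossed fields the guiding centre drifts at v_d = |E×B|/B² = E/B, independent of charge and mass.
v_d = 1.5×10⁴/0.054 = 2.8×10⁵ m/s.

v_d ≈ 2.8×10⁵ m/s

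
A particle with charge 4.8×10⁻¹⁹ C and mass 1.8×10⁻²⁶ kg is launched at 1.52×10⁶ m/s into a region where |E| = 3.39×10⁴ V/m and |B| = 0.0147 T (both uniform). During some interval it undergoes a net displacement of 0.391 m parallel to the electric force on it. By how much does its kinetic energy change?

The magnetic force is always ⟂ v and does no work; only the electric force changes KE.
ΔKE = F_E · d = |q|E d = (4.8×10⁻¹⁹)(3.39×10⁴)(0.391) ≈ 6.36×10⁻¹⁵ J.

ΔKE ≈ 6.36×10⁻¹⁵ J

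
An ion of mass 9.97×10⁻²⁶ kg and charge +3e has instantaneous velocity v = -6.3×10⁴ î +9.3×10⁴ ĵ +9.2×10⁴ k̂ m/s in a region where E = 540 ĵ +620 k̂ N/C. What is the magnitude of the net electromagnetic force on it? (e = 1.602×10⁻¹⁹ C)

Only an electric field acts, so F = qE = (4.806×10⁻¹⁹ C)·(0, 540, 620) = (0, 2.60×10⁻¹⁶, 2.98×10⁻¹⁶) N.
|F| = 3.95×10⁻¹⁶ N.

|F| ≈ 3.95×10⁻¹⁶ N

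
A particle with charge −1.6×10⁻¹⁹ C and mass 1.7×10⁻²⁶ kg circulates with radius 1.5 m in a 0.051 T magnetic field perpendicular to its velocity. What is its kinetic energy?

KE ≈ 4.4×10⁻¹⁵ J

v = |q|Br/m, then KE = ½mv² = (qBr)²/(2m).
v = (1.6×10⁻¹⁹)(0.051)(1.5)/1.7×10⁻²⁶ ≈ 7.200×10⁵ m/s.
KE = ½(1.7×10⁻²⁶)(7.200×10⁵)² ≈ 4.4×10⁻¹⁵ J.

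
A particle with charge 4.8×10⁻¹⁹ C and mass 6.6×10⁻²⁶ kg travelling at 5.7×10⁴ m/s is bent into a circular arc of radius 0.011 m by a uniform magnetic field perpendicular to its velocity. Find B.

B ≈ 0.71 T

From |q|vB = mv²/r, B = mv/(|q|r).
B = (6.6×10⁻²⁶)(5.7×10⁴)/((4.8×10⁻¹⁹)(0.011)) ≈ 0.71 T.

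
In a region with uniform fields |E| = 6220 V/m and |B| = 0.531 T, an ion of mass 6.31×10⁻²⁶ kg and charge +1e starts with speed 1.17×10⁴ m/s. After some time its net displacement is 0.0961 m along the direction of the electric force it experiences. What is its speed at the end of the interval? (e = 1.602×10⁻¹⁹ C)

B does no work; ΔKE = |q|E d.
½mv_f² = ½mv₀² + |q|Ed = ½(6.31×10⁻²⁶)(1.17×10⁴)² + (1.602×10⁻¹⁹)(6220)(0.0961) ≈ 4.319×10⁻¹⁸ J + 9.576×10⁻¹⁷ J ≈ 1.001×10⁻¹⁶ J.
v_f = √(2·1.001×10⁻¹⁶/6.31×10⁻²⁶) ≈ 5.63×10⁴ m/s.

v_f ≈ 5.63×10⁴ m/s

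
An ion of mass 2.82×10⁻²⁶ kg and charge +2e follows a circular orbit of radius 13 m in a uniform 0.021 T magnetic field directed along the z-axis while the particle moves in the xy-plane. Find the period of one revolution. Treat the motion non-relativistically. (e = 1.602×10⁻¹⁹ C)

T ≈ 2.6×10⁻⁵ s

The cyclotron period depends only on m, q, B: T = 2πm/(|q|B).
T = 2π(2.82×10⁻²⁶)/((3.204×10⁻¹⁹)(0.021)) ≈ 2.6×10⁻⁵ s.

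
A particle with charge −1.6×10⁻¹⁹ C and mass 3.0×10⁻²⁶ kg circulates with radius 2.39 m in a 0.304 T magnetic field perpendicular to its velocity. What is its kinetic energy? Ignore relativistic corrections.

v = |q|Br/m, then KE = ½mv² = (qBr)²/(2m).
v = (1.6×10⁻¹⁹)(0.304)(2.39)/3.0×10⁻²⁶ ≈ 3.875×10⁶ m/s.
KE = ½(3.0×10⁻²⁶)(3.875×10⁶)² ≈ 2.25×10⁻¹³ J = 1.41×10⁶ eV.

KE ≈ 1.41×10⁶ eV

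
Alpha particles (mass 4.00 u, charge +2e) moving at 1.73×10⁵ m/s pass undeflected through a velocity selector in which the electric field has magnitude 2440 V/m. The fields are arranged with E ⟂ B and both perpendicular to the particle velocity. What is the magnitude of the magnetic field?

B = 0.0141 T

Balance of forces in the selector: qE = qvB ⇒ B = E/v.
B = 2440/1.73×10⁵ = 0.0141 T.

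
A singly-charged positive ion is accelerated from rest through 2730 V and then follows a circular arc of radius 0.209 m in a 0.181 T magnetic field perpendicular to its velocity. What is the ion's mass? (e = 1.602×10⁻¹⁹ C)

Combine |q|V = ½mv² and r = mv/(|q|B): eliminate v to get m = qB²r²/(2V).
m = (1.602×10⁻¹⁹)(0.181)²(0.209)²/(2·2730) ≈ 4.20×10⁻²⁶ kg.

m ≈ 4.20×10⁻²⁶ kg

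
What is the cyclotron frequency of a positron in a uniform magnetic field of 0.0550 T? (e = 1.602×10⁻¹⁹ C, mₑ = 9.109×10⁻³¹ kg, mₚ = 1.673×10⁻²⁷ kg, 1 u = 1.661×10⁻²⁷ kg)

f = |q|B/(2πm).
f = (1.602×10⁻¹⁹)(0.0550)/(2π·9.109×10⁻³¹) ≈ 1.54×10⁹ Hz.

f ≈ 1.54×10⁹ Hz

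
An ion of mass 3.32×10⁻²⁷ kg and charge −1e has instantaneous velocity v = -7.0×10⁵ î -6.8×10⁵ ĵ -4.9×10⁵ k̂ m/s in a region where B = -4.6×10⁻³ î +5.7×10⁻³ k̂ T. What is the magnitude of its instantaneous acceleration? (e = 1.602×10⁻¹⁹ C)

|a| ≈ 3.85×10¹¹ m/s²

v×B = (-3880, 6240, -3130) N/C.
F = q v×B = (−1.602×10⁻¹⁹ C)·(-3880, 6240, -3130) = (6.21×10⁻¹⁶, -1.00×10⁻¹⁵, 5.01×10⁻¹⁶) N.
|a| = |F|/m = 1.280×10⁻¹⁵/3.32×10⁻²⁷ ≈ 3.85×10¹¹ m/s².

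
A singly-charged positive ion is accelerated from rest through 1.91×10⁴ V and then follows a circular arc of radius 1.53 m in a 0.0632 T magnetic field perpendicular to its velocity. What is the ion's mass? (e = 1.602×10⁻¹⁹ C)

m ≈ 3.92×10⁻²⁶ kg

Combine |q|V = ½mv² and r = mv/(|q|B): eliminate v to get m = qB²r²/(2V).
m = (1.602×10⁻¹⁹)(0.0632)²(1.53)²/(2·1.91×10⁴) ≈ 3.92×10⁻²⁶ kg.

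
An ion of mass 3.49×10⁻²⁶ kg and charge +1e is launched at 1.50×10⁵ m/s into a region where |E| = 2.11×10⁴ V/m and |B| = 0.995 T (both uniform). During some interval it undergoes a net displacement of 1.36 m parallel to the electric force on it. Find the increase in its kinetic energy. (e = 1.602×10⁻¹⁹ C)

ΔKE ≈ 4.60×10⁻¹⁵ J

The magnetic force is always ⟂ v and does no work; only the electric force changes KE.
ΔKE = F_E · d = |q|E d = (1.602×10⁻¹⁹)(2.11×10⁴)(1.36) ≈ 4.60×10⁻¹⁵ J.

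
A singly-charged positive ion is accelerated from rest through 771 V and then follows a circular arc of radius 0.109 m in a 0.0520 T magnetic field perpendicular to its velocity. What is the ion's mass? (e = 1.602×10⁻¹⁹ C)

Combine |q|V = ½mv² and r = mv/(|q|B): eliminate v to get m = qB²r²/(2V).
m = (1.602×10⁻¹⁹)(0.0520)²(0.109)²/(2·771) ≈ 3.34×10⁻²⁷ kg.

m ≈ 3.34×10⁻²⁷ kg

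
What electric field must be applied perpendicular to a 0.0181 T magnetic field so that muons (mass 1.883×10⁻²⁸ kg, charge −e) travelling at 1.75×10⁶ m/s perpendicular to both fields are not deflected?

For straight-line motion qE = qvB, so E = vB.
E = 1.75×10⁶ × 0.0181 = 3.17×10⁴ V/m.

E = 3.17×10⁴ V/m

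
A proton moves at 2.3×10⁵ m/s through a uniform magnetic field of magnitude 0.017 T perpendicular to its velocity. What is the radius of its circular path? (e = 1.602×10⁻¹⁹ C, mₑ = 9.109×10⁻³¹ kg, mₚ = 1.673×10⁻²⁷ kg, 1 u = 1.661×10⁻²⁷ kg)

The magnetic force provides the centripetal force: |q|vB = mv²/r.
r = mv/(|q|B) = (1.673×10⁻²⁷)(2.3×10⁵)/((1.602×10⁻¹⁹)(0.017)) ≈ 0.14 m.

r ≈ 0.14 m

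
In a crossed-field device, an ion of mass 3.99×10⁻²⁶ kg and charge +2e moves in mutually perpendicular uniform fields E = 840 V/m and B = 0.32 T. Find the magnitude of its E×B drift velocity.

The E×B drift speed is v_d = E/B.
v_d = 840/0.32 = 2600 m/s.

v_d ≈ 2600 m/s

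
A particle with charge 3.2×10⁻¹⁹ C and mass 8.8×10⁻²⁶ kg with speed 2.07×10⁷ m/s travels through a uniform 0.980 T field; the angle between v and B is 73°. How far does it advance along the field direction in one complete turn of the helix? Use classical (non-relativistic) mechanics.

v∥ = v cosθ = 2.07×10⁷·cos73° ≈ 6.052×10⁶ m/s.
T = 2πm/(|q|B) = 2π(8.8×10⁻²⁶)/((3.2×10⁻¹⁹)(0.980)) ≈ 1.763×10⁻⁶ s.
pitch = v∥ T = (6.052×10⁶)(1.763×10⁻⁶) ≈ 10.7 m.

p ≈ 10.7 m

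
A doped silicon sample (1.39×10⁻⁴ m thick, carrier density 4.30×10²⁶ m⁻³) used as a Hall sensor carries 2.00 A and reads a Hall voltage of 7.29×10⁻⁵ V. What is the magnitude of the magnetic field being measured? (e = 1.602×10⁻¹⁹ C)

From V_H = IB/(n e t), B = V_H n e t / I.
B = (7.29×10⁻⁵)(4.30×10²⁶)(1.602×10⁻¹⁹)(1.39×10⁻⁴)/2.00 ≈ 0.349 T.

B ≈ 0.349 T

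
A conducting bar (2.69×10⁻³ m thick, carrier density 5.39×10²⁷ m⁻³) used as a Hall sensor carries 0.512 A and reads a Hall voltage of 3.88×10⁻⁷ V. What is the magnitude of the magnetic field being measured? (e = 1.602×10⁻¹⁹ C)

From V_H = IB/(n e t), B = V_H n e t / I.
B = (3.88×10⁻⁷)(5.39×10²⁷)(1.602×10⁻¹⁹)(2.69×10⁻³)/0.512 ≈ 1.76 T.

B ≈ 1.76 T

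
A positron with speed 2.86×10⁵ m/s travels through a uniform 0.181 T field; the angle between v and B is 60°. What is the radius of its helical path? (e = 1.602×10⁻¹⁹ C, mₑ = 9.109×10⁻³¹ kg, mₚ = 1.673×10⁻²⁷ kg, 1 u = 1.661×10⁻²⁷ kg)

r ≈ 7.78×10⁻⁶ m

v⊥ = v sinθ = 2.86×10⁵·sin60° ≈ 2.477×10⁵ m/s.
r = m v⊥/(|q|B) = (9.109×10⁻³¹)(2.477×10⁵)/((1.602×10⁻¹⁹)(0.181)) ≈ 7.78×10⁻⁶ m.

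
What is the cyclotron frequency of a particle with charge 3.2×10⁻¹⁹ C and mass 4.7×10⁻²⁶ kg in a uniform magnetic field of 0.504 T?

f ≈ 5.46×10⁵ Hz

f = |q|B/(2πm).
f = (3.2×10⁻¹⁹)(0.504)/(2π·4.7×10⁻²⁶) ≈ 5.46×10⁵ Hz.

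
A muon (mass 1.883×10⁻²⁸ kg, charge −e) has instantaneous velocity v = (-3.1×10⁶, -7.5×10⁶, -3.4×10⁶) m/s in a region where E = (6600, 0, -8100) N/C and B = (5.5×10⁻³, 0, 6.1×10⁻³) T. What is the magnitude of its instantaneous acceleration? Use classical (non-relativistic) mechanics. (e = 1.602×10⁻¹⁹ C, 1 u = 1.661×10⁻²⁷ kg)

|a| ≈ 4.36×10¹³ m/s²

v×B = (-4.58×10⁴, 210, 4.12×10⁴) N/C.
E + v×B = (-3.92×10⁴, 210, 3.32×10⁴) N/C.
F = q(E + v×B) = (−1.602×10⁻¹⁹ C)·(-3.92×10⁴, 210, 3.32×10⁴) = (6.27×10⁻¹⁵, -3.36×10⁻¹⁷, -5.31×10⁻¹⁵) N.
|a| = |F|/m = 8.218×10⁻¹⁵/1.883×10⁻²⁸ ≈ 4.36×10¹³ m/s².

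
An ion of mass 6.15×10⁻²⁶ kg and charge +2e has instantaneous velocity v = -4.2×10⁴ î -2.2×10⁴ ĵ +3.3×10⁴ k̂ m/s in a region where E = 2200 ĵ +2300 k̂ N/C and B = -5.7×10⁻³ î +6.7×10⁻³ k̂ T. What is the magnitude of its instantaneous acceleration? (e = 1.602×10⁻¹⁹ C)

|a| ≈ 1.65×10¹⁰ m/s²

v×B = (-147, 93.3, -125) N/C.
E + v×B = (-147, 2290, 2170) N/C.
F = q(E + v×B) = (3.204×10⁻¹⁹ C)·(-147, 2290, 2170) = (-4.72×10⁻¹⁷, 7.35×10⁻¹⁶, 6.97×10⁻¹⁶) N.
|a| = |F|/m = 1.014×10⁻¹⁵/6.15×10⁻²⁶ ≈ 1.65×10¹⁰ m/s².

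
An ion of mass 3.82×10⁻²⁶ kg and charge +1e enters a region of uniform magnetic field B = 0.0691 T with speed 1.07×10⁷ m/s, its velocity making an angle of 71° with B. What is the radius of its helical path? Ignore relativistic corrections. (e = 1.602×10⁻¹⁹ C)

v⊥ = v sinθ = 1.07×10⁷·sin71° ≈ 1.012×10⁷ m/s.
r = m v⊥/(|q|B) = (3.82×10⁻²⁶)(1.012×10⁷)/((1.602×10⁻¹⁹)(0.0691)) ≈ 34.9 m.

r ≈ 34.9 m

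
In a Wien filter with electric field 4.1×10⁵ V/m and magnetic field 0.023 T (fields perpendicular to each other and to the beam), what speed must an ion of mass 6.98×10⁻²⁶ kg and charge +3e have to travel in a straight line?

v = 1.8×10⁷ m/s

Zero net Lorentz force requires |qE| = |q v×B|, i.e. E = vB.
v = E/B = 4.1×10⁵/0.023 = 1.8×10⁷ m/s.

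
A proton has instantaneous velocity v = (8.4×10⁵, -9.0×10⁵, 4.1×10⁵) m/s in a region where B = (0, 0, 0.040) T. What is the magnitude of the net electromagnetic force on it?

|F| ≈ 7.89×10⁻¹⁵ N

v×B = (-3.60×10⁴, -3.36×10⁴, 0) N/C.
F = q v×B = (1.602×10⁻¹⁹ C)·(-3.60×10⁴, -3.36×10⁴, 0) = (-5.77×10⁻¹⁵, -5.38×10⁻¹⁵, 0) N.
|F| = 7.89×10⁻¹⁵ N.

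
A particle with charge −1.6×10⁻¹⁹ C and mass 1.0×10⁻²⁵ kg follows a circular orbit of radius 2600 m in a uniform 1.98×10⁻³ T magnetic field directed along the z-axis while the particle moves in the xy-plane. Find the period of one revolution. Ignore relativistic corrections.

The cyclotron period depends only on m, q, B: T = 2πm/(|q|B).
T = 2π(1.0×10⁻²⁵)/((1.6×10⁻¹⁹)(1.98×10⁻³)) ≈ 1.98×10⁻³ s.

T ≈ 1.98×10⁻³ s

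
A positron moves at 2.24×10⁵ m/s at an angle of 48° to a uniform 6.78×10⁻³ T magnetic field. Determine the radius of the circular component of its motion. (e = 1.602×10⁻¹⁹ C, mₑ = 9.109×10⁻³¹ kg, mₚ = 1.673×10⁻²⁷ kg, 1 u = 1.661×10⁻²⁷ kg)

v⊥ = v sinθ = 2.24×10⁵·sin48° ≈ 1.665×10⁵ m/s.
r = m v⊥/(|q|B) = (9.109×10⁻³¹)(1.665×10⁵)/((1.602×10⁻¹⁹)(6.78×10⁻³)) ≈ 1.40×10⁻⁴ m.

r ≈ 1.40×10⁻⁴ m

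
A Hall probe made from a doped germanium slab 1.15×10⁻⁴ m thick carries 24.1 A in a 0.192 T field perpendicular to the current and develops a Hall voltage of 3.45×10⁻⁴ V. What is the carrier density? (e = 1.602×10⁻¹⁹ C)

n ≈ 7.28×10²⁶ m⁻³

From V_H = IB/(n e t), n = IB/(V_H e t).
n = (24.1)(0.192)/((3.45×10⁻⁴)(1.602×10⁻¹⁹)(1.15×10⁻⁴)) ≈ 7.28×10²⁶ m⁻³.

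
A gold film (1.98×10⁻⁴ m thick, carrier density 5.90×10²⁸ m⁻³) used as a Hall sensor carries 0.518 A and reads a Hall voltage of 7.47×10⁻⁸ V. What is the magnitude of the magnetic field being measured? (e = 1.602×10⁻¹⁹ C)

From V_H = IB/(n e t), B = V_H n e t / I.
B = (7.47×10⁻⁸)(5.90×10²⁸)(1.602×10⁻¹⁹)(1.98×10⁻⁴)/0.518 ≈ 0.270 T.

B ≈ 0.270 T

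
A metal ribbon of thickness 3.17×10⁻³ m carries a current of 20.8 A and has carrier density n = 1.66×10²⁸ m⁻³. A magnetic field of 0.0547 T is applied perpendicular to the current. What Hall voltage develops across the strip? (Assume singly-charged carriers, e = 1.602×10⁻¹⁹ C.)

V_H ≈ 1.35×10⁻⁷ V

V_H = IB/(n e t).
V_H = (20.8)(0.0547)/((1.66×10²⁸)(1.602×10⁻¹⁹)(3.17×10⁻³)) ≈ 1.35×10⁻⁷ V.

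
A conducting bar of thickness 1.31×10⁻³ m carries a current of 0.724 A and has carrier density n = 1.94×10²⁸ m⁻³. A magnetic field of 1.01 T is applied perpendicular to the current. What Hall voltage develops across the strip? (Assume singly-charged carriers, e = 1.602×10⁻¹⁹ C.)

V_H = IB/(n e t).
V_H = (0.724)(1.01)/((1.94×10²⁸)(1.602×10⁻¹⁹)(1.31×10⁻³)) ≈ 1.80×10⁻⁷ V.

V_H ≈ 1.80×10⁻⁷ V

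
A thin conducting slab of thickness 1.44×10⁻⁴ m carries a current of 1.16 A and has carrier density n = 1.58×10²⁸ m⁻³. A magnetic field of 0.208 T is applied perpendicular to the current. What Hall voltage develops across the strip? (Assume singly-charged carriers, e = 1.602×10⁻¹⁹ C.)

V_H ≈ 6.62×10⁻⁷ V

V_H = IB/(n e t).
V_H = (1.16)(0.208)/((1.58×10²⁸)(1.602×10⁻¹⁹)(1.44×10⁻⁴)) ≈ 6.62×10⁻⁷ V.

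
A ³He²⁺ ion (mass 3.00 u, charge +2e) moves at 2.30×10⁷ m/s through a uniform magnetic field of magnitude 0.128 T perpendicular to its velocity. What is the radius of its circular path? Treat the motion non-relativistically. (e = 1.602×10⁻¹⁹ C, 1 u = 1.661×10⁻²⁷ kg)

The magnetic force provides the centripetal force: |q|vB = mv²/r.
r = mv/(|q|B) = (4.983×10⁻²⁷)(2.30×10⁷)/((3.204×10⁻¹⁹)(0.128)) ≈ 2.79 m.

r ≈ 2.79 m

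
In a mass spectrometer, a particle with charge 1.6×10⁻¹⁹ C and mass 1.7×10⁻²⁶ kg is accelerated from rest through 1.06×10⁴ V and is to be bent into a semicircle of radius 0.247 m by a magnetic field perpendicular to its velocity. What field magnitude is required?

v = √(2|q|V/m) = √(2·1.6×10⁻¹⁹·1.06×10⁴/1.7×10⁻²⁶) ≈ 4.467×10⁵ m/s.
B = mv/(|q|r) = (1.7×10⁻²⁶)(4.467×10⁵)/((1.6×10⁻¹⁹)(0.247)) ≈ 0.192 T.

B ≈ 0.192 T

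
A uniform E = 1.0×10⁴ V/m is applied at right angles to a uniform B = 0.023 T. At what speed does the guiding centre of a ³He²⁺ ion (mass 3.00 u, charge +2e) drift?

The E×B drift speed is v_d = E/B.
v_d = 1.0×10⁴/0.023 = 4.3×10⁵ m/s.

v_d ≈ 4.3×10⁵ m/s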